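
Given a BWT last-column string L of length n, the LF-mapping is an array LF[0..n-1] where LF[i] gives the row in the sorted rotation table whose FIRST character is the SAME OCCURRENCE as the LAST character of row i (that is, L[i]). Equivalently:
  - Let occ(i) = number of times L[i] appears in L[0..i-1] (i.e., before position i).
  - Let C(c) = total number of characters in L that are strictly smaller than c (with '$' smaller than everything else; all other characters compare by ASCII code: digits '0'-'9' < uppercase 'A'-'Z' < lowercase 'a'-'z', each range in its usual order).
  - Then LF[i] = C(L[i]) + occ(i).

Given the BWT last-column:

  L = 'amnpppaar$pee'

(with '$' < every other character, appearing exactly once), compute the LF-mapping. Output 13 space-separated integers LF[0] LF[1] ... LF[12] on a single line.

Answer: 1 6 7 8 9 10 2 3 12 0 11 4 5

Derivation:
Char counts: '$':1, 'a':3, 'e':2, 'm':1, 'n':1, 'p':4, 'r':1
C (first-col start): C('$')=0, C('a')=1, C('e')=4, C('m')=6, C('n')=7, C('p')=8, C('r')=12
L[0]='a': occ=0, LF[0]=C('a')+0=1+0=1
L[1]='m': occ=0, LF[1]=C('m')+0=6+0=6
L[2]='n': occ=0, LF[2]=C('n')+0=7+0=7
L[3]='p': occ=0, LF[3]=C('p')+0=8+0=8
L[4]='p': occ=1, LF[4]=C('p')+1=8+1=9
L[5]='p': occ=2, LF[5]=C('p')+2=8+2=10
L[6]='a': occ=1, LF[6]=C('a')+1=1+1=2
L[7]='a': occ=2, LF[7]=C('a')+2=1+2=3
L[8]='r': occ=0, LF[8]=C('r')+0=12+0=12
L[9]='$': occ=0, LF[9]=C('$')+0=0+0=0
L[10]='p': occ=3, LF[10]=C('p')+3=8+3=11
L[11]='e': occ=0, LF[11]=C('e')+0=4+0=4
L[12]='e': occ=1, LF[12]=C('e')+1=4+1=5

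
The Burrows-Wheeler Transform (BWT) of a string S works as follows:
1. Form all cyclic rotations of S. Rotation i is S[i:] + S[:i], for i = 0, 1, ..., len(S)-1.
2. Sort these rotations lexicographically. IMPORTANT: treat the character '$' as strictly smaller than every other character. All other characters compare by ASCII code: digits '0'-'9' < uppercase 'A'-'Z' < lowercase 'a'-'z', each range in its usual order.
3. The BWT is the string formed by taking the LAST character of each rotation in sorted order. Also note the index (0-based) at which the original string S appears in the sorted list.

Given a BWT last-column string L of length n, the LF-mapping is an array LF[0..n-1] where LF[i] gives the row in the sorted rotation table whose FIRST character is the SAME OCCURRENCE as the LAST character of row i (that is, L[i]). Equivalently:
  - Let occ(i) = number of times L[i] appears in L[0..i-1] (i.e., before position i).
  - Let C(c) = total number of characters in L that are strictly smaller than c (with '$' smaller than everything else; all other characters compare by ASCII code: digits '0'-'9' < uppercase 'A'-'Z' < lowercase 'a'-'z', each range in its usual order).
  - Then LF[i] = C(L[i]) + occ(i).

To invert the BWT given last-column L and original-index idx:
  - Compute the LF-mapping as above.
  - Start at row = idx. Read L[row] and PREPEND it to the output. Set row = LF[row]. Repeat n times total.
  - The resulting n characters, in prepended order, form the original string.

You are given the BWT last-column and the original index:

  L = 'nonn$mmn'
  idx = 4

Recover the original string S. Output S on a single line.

Answer: nmnomnn$

Derivation:
LF mapping: 3 7 4 5 0 1 2 6
Walk LF starting at row 4, prepending L[row]:
  step 1: row=4, L[4]='$', prepend. Next row=LF[4]=0
  step 2: row=0, L[0]='n', prepend. Next row=LF[0]=3
  step 3: row=3, L[3]='n', prepend. Next row=LF[3]=5
  step 4: row=5, L[5]='m', prepend. Next row=LF[5]=1
  step 5: row=1, L[1]='o', prepend. Next row=LF[1]=7
  step 6: row=7, L[7]='n', prepend. Next row=LF[7]=6
  step 7: row=6, L[6]='m', prepend. Next row=LF[6]=2
  step 8: row=2, L[2]='n', prepend. Next row=LF[2]=4
Reversed output: nmnomnn$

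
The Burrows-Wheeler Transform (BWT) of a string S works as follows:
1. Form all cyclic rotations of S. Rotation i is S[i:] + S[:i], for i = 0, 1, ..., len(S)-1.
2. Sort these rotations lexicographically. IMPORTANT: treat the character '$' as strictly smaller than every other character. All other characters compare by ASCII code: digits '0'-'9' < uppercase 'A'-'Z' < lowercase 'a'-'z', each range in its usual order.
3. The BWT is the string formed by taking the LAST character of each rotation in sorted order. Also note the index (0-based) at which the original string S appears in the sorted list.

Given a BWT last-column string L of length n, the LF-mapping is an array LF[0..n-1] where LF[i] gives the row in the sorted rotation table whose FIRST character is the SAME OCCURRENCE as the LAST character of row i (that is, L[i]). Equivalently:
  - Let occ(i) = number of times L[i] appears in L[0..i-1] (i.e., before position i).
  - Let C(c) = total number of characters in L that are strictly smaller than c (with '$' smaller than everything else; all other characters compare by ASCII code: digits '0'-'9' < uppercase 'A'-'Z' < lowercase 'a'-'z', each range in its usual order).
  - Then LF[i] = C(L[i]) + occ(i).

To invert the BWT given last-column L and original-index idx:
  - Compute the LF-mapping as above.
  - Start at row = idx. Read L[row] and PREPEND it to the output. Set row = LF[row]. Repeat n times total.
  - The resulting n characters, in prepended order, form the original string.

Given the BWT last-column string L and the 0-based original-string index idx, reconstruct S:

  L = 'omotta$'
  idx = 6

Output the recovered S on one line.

LF mapping: 3 2 4 5 6 1 0
Walk LF starting at row 6, prepending L[row]:
  step 1: row=6, L[6]='$', prepend. Next row=LF[6]=0
  step 2: row=0, L[0]='o', prepend. Next row=LF[0]=3
  step 3: row=3, L[3]='t', prepend. Next row=LF[3]=5
  step 4: row=5, L[5]='a', prepend. Next row=LF[5]=1
  step 5: row=1, L[1]='m', prepend. Next row=LF[1]=2
  step 6: row=2, L[2]='o', prepend. Next row=LF[2]=4
  step 7: row=4, L[4]='t', prepend. Next row=LF[4]=6
Reversed output: tomato$

Answer: tomato$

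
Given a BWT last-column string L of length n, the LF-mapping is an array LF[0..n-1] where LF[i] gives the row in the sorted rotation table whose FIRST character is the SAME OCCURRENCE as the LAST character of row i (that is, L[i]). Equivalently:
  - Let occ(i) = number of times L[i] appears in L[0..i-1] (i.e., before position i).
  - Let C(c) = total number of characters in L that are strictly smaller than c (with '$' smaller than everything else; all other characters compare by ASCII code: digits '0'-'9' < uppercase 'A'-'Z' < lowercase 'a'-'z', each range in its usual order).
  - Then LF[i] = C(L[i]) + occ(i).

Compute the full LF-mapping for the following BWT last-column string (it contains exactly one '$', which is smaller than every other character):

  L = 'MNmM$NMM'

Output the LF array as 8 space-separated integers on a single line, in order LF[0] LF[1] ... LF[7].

Answer: 1 5 7 2 0 6 3 4

Derivation:
Char counts: '$':1, 'M':4, 'N':2, 'm':1
C (first-col start): C('$')=0, C('M')=1, C('N')=5, C('m')=7
L[0]='M': occ=0, LF[0]=C('M')+0=1+0=1
L[1]='N': occ=0, LF[1]=C('N')+0=5+0=5
L[2]='m': occ=0, LF[2]=C('m')+0=7+0=7
L[3]='M': occ=1, LF[3]=C('M')+1=1+1=2
L[4]='$': occ=0, LF[4]=C('$')+0=0+0=0
L[5]='N': occ=1, LF[5]=C('N')+1=5+1=6
L[6]='M': occ=2, LF[6]=C('M')+2=1+2=3
L[7]='M': occ=3, LF[7]=C('M')+3=1+3=4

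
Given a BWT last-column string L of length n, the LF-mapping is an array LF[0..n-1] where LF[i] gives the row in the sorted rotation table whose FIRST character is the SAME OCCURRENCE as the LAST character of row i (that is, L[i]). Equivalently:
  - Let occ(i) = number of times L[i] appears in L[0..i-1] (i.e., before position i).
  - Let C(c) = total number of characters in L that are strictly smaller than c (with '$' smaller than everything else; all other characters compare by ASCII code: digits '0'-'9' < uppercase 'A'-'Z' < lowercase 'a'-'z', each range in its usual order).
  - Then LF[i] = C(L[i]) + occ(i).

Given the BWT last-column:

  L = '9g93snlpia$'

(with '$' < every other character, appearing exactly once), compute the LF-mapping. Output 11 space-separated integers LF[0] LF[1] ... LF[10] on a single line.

Answer: 2 5 3 1 10 8 7 9 6 4 0

Derivation:
Char counts: '$':1, '3':1, '9':2, 'a':1, 'g':1, 'i':1, 'l':1, 'n':1, 'p':1, 's':1
C (first-col start): C('$')=0, C('3')=1, C('9')=2, C('a')=4, C('g')=5, C('i')=6, C('l')=7, C('n')=8, C('p')=9, C('s')=10
L[0]='9': occ=0, LF[0]=C('9')+0=2+0=2
L[1]='g': occ=0, LF[1]=C('g')+0=5+0=5
L[2]='9': occ=1, LF[2]=C('9')+1=2+1=3
L[3]='3': occ=0, LF[3]=C('3')+0=1+0=1
L[4]='s': occ=0, LF[4]=C('s')+0=10+0=10
L[5]='n': occ=0, LF[5]=C('n')+0=8+0=8
L[6]='l': occ=0, LF[6]=C('l')+0=7+0=7
L[7]='p': occ=0, LF[7]=C('p')+0=9+0=9
L[8]='i': occ=0, LF[8]=C('i')+0=6+0=6
L[9]='a': occ=0, LF[9]=C('a')+0=4+0=4
L[10]='$': occ=0, LF[10]=C('$')+0=0+0=0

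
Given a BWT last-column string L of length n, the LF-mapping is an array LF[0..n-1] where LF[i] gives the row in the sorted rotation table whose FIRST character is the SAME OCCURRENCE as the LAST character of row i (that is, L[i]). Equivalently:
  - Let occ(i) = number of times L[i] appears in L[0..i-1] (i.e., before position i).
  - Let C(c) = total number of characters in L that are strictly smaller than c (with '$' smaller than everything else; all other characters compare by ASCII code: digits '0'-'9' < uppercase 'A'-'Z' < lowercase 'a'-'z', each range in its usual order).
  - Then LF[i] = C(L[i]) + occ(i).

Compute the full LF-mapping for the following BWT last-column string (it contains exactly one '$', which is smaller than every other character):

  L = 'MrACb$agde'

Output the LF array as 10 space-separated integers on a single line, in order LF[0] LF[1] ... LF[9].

Answer: 3 9 1 2 5 0 4 8 6 7

Derivation:
Char counts: '$':1, 'A':1, 'C':1, 'M':1, 'a':1, 'b':1, 'd':1, 'e':1, 'g':1, 'r':1
C (first-col start): C('$')=0, C('A')=1, C('C')=2, C('M')=3, C('a')=4, C('b')=5, C('d')=6, C('e')=7, C('g')=8, C('r')=9
L[0]='M': occ=0, LF[0]=C('M')+0=3+0=3
L[1]='r': occ=0, LF[1]=C('r')+0=9+0=9
L[2]='A': occ=0, LF[2]=C('A')+0=1+0=1
L[3]='C': occ=0, LF[3]=C('C')+0=2+0=2
L[4]='b': occ=0, LF[4]=C('b')+0=5+0=5
L[5]='$': occ=0, LF[5]=C('$')+0=0+0=0
L[6]='a': occ=0, LF[6]=C('a')+0=4+0=4
L[7]='g': occ=0, LF[7]=C('g')+0=8+0=8
L[8]='d': occ=0, LF[8]=C('d')+0=6+0=6
L[9]='e': occ=0, LF[9]=C('e')+0=7+0=7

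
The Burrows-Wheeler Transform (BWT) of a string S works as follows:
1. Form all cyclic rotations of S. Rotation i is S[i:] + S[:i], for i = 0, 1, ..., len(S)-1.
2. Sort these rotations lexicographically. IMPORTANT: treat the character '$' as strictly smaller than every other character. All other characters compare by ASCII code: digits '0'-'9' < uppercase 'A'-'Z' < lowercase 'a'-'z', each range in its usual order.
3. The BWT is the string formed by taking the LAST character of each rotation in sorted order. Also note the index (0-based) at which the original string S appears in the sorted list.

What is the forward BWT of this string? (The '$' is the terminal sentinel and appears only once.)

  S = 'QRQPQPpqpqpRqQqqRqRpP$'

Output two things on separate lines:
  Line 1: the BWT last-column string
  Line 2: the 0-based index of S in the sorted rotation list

Answer: PpQQRP$qQqpqRqqPRRqppQ
6

Derivation:
All 22 rotations (rotation i = S[i:]+S[:i]):
  rot[0] = QRQPQPpqpqpRqQqqRqRpP$
  rot[1] = RQPQPpqpqpRqQqqRqRpP$Q
  rot[2] = QPQPpqpqpRqQqqRqRpP$QR
  rot[3] = PQPpqpqpRqQqqRqRpP$QRQ
  rot[4] = QPpqpqpRqQqqRqRpP$QRQP
  rot[5] = PpqpqpRqQqqRqRpP$QRQPQ
  rot[6] = pqpqpRqQqqRqRpP$QRQPQP
  rot[7] = qpqpRqQqqRqRpP$QRQPQPp
  rot[8] = pqpRqQqqRqRpP$QRQPQPpq
  rot[9] = qpRqQqqRqRpP$QRQPQPpqp
  rot[10] = pRqQqqRqRpP$QRQPQPpqpq
  rot[11] = RqQqqRqRpP$QRQPQPpqpqp
  rot[12] = qQqqRqRpP$QRQPQPpqpqpR
  rot[13] = QqqRqRpP$QRQPQPpqpqpRq
  rot[14] = qqRqRpP$QRQPQPpqpqpRqQ
  rot[15] = qRqRpP$QRQPQPpqpqpRqQq
  rot[16] = RqRpP$QRQPQPpqpqpRqQqq
  rot[17] = qRpP$QRQPQPpqpqpRqQqqR
  rot[18] = RpP$QRQPQPpqpqpRqQqqRq
  rot[19] = pP$QRQPQPpqpqpRqQqqRqR
  rot[20] = P$QRQPQPpqpqpRqQqqRqRp
  rot[21] = $QRQPQPpqpqpRqQqqRqRpP
Sorted (with $ < everything):
  sorted[0] = $QRQPQPpqpqpRqQqqRqRpP  (last char: 'P')
  sorted[1] = P$QRQPQPpqpqpRqQqqRqRp  (last char: 'p')
  sorted[2] = PQPpqpqpRqQqqRqRpP$QRQ  (last char: 'Q')
  sorted[3] = PpqpqpRqQqqRqRpP$QRQPQ  (last char: 'Q')
  sorted[4] = QPQPpqpqpRqQqqRqRpP$QR  (last char: 'R')
  sorted[5] = QPpqpqpRqQqqRqRpP$QRQP  (last char: 'P')
  sorted[6] = QRQPQPpqpqpRqQqqRqRpP$  (last char: '$')
  sorted[7] = QqqRqRpP$QRQPQPpqpqpRq  (last char: 'q')
  sorted[8] = RQPQPpqpqpRqQqqRqRpP$Q  (last char: 'Q')
  sorted[9] = RpP$QRQPQPpqpqpRqQqqRq  (last char: 'q')
  sorted[10] = RqQqqRqRpP$QRQPQPpqpqp  (last char: 'p')
  sorted[11] = RqRpP$QRQPQPpqpqpRqQqq  (last char: 'q')
  sorted[12] = pP$QRQPQPpqpqpRqQqqRqR  (last char: 'R')
  sorted[13] = pRqQqqRqRpP$QRQPQPpqpq  (last char: 'q')
  sorted[14] = pqpRqQqqRqRpP$QRQPQPpq  (last char: 'q')
  sorted[15] = pqpqpRqQqqRqRpP$QRQPQP  (last char: 'P')
  sorted[16] = qQqqRqRpP$QRQPQPpqpqpR  (last char: 'R')
  sorted[17] = qRpP$QRQPQPpqpqpRqQqqR  (last char: 'R')
  sorted[18] = qRqRpP$QRQPQPpqpqpRqQq  (last char: 'q')
  sorted[19] = qpRqQqqRqRpP$QRQPQPpqp  (last char: 'p')
  sorted[20] = qpqpRqQqqRqRpP$QRQPQPp  (last char: 'p')
  sorted[21] = qqRqRpP$QRQPQPpqpqpRqQ  (last char: 'Q')
Last column: PpQQRP$qQqpqRqqPRRqppQ
Original string S is at sorted index 6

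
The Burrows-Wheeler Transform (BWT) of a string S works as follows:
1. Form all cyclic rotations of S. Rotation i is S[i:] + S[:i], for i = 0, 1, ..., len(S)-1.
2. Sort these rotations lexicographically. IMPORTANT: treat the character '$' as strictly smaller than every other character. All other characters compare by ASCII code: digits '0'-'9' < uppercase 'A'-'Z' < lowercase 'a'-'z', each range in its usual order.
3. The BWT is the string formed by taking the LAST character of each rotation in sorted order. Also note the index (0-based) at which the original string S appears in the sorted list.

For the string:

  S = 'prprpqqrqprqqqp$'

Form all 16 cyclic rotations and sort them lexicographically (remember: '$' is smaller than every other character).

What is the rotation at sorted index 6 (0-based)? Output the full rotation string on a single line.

All 16 rotations (rotation i = S[i:]+S[:i]):
  rot[0] = prprpqqrqprqqqp$
  rot[1] = rprpqqrqprqqqp$p
  rot[2] = prpqqrqprqqqp$pr
  rot[3] = rpqqrqprqqqp$prp
  rot[4] = pqqrqprqqqp$prpr
  rot[5] = qqrqprqqqp$prprp
  rot[6] = qrqprqqqp$prprpq
  rot[7] = rqprqqqp$prprpqq
  rot[8] = qprqqqp$prprpqqr
  rot[9] = prqqqp$prprpqqrq
  rot[10] = rqqqp$prprpqqrqp
  rot[11] = qqqp$prprpqqrqpr
  rot[12] = qqp$prprpqqrqprq
  rot[13] = qp$prprpqqrqprqq
  rot[14] = p$prprpqqrqprqqq
  rot[15] = $prprpqqrqprqqqp
Sorted (with $ < everything):
  sorted[0] = $prprpqqrqprqqqp
  sorted[1] = p$prprpqqrqprqqq
  sorted[2] = pqqrqprqqqp$prpr
  sorted[3] = prpqqrqprqqqp$pr
  sorted[4] = prprpqqrqprqqqp$
  sorted[5] = prqqqp$prprpqqrq
  sorted[6] = qp$prprpqqrqprqq
  sorted[7] = qprqqqp$prprpqqr
  sorted[8] = qqp$prprpqqrqprq
  sorted[9] = qqqp$prprpqqrqpr
  sorted[10] = qqrqprqqqp$prprp
  sorted[11] = qrqprqqqp$prprpq
  sorted[12] = rpqqrqprqqqp$prp
  sorted[13] = rprpqqrqprqqqp$p
  sorted[14] = rqprqqqp$prprpqq
  sorted[15] = rqqqp$prprpqqrqp
sorted[6] = qp$prprpqqrqprqq

Answer: qp$prprpqqrqprqq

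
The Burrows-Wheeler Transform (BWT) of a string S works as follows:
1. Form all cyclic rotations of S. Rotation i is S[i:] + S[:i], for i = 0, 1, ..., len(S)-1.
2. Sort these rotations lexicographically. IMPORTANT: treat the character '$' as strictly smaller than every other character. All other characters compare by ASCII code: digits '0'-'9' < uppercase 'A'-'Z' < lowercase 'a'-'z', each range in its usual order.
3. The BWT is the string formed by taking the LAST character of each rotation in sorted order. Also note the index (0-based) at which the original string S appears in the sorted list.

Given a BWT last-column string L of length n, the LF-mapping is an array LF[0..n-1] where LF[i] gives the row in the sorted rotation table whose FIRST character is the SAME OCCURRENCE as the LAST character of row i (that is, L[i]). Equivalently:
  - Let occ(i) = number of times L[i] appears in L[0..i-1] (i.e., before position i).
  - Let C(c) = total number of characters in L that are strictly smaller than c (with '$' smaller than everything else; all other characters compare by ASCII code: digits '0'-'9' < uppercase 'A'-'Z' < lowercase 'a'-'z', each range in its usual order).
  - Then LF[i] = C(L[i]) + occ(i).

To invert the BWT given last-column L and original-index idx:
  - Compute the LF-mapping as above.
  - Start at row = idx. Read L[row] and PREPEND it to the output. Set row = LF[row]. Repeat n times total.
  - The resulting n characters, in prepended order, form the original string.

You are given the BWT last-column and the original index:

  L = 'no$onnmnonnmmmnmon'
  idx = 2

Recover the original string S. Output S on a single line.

LF mapping: 6 14 0 15 7 8 1 9 16 10 11 2 3 4 12 5 17 13
Walk LF starting at row 2, prepending L[row]:
  step 1: row=2, L[2]='$', prepend. Next row=LF[2]=0
  step 2: row=0, L[0]='n', prepend. Next row=LF[0]=6
  step 3: row=6, L[6]='m', prepend. Next row=LF[6]=1
  step 4: row=1, L[1]='o', prepend. Next row=LF[1]=14
  step 5: row=14, L[14]='n', prepend. Next row=LF[14]=12
  step 6: row=12, L[12]='m', prepend. Next row=LF[12]=3
  step 7: row=3, L[3]='o', prepend. Next row=LF[3]=15
  step 8: row=15, L[15]='m', prepend. Next row=LF[15]=5
  step 9: row=5, L[5]='n', prepend. Next row=LF[5]=8
  step 10: row=8, L[8]='o', prepend. Next row=LF[8]=16
  step 11: row=16, L[16]='o', prepend. Next row=LF[16]=17
  step 12: row=17, L[17]='n', prepend. Next row=LF[17]=13
  step 13: row=13, L[13]='m', prepend. Next row=LF[13]=4
  step 14: row=4, L[4]='n', prepend. Next row=LF[4]=7
  step 15: row=7, L[7]='n', prepend. Next row=LF[7]=9
  step 16: row=9, L[9]='n', prepend. Next row=LF[9]=10
  step 17: row=10, L[10]='n', prepend. Next row=LF[10]=11
  step 18: row=11, L[11]='m', prepend. Next row=LF[11]=2
Reversed output: mnnnnmnoonmomnomn$

Answer: mnnnnmnoonmomnomn$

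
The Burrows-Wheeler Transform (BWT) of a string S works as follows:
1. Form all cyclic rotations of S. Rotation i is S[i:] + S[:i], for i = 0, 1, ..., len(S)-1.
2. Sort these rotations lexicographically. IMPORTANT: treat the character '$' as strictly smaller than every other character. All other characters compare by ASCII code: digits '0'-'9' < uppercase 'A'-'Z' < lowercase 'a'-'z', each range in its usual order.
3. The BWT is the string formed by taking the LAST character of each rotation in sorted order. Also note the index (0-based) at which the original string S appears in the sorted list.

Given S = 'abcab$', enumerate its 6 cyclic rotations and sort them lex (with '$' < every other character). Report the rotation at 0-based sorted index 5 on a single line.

Answer: cab$ab

Derivation:
All 6 rotations (rotation i = S[i:]+S[:i]):
  rot[0] = abcab$
  rot[1] = bcab$a
  rot[2] = cab$ab
  rot[3] = ab$abc
  rot[4] = b$abca
  rot[5] = $abcab
Sorted (with $ < everything):
  sorted[0] = $abcab
  sorted[1] = ab$abc
  sorted[2] = abcab$
  sorted[3] = b$abca
  sorted[4] = bcab$a
  sorted[5] = cab$ab
sorted[5] = cab$ab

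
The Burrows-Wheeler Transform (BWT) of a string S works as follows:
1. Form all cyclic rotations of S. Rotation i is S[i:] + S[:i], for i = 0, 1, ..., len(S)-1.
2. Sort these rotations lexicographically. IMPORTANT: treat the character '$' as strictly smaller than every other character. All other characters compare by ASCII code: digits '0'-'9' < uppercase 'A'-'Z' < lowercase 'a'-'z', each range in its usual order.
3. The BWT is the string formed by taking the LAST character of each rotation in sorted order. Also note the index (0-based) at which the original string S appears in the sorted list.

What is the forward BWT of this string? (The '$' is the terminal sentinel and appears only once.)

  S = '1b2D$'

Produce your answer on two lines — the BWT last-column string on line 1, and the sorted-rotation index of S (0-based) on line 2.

Answer: D$b21
1

Derivation:
All 5 rotations (rotation i = S[i:]+S[:i]):
  rot[0] = 1b2D$
  rot[1] = b2D$1
  rot[2] = 2D$1b
  rot[3] = D$1b2
  rot[4] = $1b2D
Sorted (with $ < everything):
  sorted[0] = $1b2D  (last char: 'D')
  sorted[1] = 1b2D$  (last char: '$')
  sorted[2] = 2D$1b  (last char: 'b')
  sorted[3] = D$1b2  (last char: '2')
  sorted[4] = b2D$1  (last char: '1')
Last column: D$b21
Original string S is at sorted index 1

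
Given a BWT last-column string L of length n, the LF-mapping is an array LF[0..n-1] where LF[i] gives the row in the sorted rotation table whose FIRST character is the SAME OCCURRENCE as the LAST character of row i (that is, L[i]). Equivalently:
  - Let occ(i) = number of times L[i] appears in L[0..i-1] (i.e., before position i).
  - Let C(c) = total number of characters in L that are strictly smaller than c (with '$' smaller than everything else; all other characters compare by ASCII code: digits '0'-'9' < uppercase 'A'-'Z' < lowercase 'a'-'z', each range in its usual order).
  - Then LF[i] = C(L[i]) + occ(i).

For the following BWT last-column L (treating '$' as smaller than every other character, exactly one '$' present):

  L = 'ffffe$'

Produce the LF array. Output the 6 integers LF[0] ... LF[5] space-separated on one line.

Answer: 2 3 4 5 1 0

Derivation:
Char counts: '$':1, 'e':1, 'f':4
C (first-col start): C('$')=0, C('e')=1, C('f')=2
L[0]='f': occ=0, LF[0]=C('f')+0=2+0=2
L[1]='f': occ=1, LF[1]=C('f')+1=2+1=3
L[2]='f': occ=2, LF[2]=C('f')+2=2+2=4
L[3]='f': occ=3, LF[3]=C('f')+3=2+3=5
L[4]='e': occ=0, LF[4]=C('e')+0=1+0=1
L[5]='$': occ=0, LF[5]=C('$')+0=0+0=0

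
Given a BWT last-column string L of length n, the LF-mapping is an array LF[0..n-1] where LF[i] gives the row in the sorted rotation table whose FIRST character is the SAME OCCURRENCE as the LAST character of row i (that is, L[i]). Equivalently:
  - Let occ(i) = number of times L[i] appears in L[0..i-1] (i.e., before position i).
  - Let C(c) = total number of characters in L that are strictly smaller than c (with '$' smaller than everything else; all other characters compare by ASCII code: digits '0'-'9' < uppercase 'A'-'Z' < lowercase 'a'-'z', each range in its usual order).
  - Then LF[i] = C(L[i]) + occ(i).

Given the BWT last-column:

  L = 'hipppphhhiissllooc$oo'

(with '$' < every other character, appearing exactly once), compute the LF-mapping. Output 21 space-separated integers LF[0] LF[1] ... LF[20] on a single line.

Answer: 2 6 15 16 17 18 3 4 5 7 8 19 20 9 10 11 12 1 0 13 14

Derivation:
Char counts: '$':1, 'c':1, 'h':4, 'i':3, 'l':2, 'o':4, 'p':4, 's':2
C (first-col start): C('$')=0, C('c')=1, C('h')=2, C('i')=6, C('l')=9, C('o')=11, C('p')=15, C('s')=19
L[0]='h': occ=0, LF[0]=C('h')+0=2+0=2
L[1]='i': occ=0, LF[1]=C('i')+0=6+0=6
L[2]='p': occ=0, LF[2]=C('p')+0=15+0=15
L[3]='p': occ=1, LF[3]=C('p')+1=15+1=16
L[4]='p': occ=2, LF[4]=C('p')+2=15+2=17
L[5]='p': occ=3, LF[5]=C('p')+3=15+3=18
L[6]='h': occ=1, LF[6]=C('h')+1=2+1=3
L[7]='h': occ=2, LF[7]=C('h')+2=2+2=4
L[8]='h': occ=3, LF[8]=C('h')+3=2+3=5
L[9]='i': occ=1, LF[9]=C('i')+1=6+1=7
L[10]='i': occ=2, LF[10]=C('i')+2=6+2=8
L[11]='s': occ=0, LF[11]=C('s')+0=19+0=19
L[12]='s': occ=1, LF[12]=C('s')+1=19+1=20
L[13]='l': occ=0, LF[13]=C('l')+0=9+0=9
L[14]='l': occ=1, LF[14]=C('l')+1=9+1=10
L[15]='o': occ=0, LF[15]=C('o')+0=11+0=11
L[16]='o': occ=1, LF[16]=C('o')+1=11+1=12
L[17]='c': occ=0, LF[17]=C('c')+0=1+0=1
L[18]='$': occ=0, LF[18]=C('$')+0=0+0=0
L[19]='o': occ=2, LF[19]=C('o')+2=11+2=13
L[20]='o': occ=3, LF[20]=C('o')+3=11+3=14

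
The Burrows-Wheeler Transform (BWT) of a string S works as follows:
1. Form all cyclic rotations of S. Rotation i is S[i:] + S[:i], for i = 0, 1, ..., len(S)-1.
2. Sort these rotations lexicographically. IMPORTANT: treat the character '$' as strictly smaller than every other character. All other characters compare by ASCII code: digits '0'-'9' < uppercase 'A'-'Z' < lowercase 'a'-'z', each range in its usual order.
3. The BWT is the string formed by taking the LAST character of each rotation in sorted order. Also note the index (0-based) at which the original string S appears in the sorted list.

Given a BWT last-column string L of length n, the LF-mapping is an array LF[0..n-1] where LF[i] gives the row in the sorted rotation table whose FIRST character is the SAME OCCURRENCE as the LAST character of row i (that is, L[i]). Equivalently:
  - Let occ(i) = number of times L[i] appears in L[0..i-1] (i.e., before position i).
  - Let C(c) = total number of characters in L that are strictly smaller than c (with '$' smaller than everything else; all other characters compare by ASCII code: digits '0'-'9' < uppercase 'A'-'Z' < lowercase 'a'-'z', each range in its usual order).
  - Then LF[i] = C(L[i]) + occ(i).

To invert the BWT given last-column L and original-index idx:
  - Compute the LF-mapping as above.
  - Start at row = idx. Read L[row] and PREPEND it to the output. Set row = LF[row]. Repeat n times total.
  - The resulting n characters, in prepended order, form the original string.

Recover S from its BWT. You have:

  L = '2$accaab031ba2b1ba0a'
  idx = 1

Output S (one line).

LF mapping: 5 0 8 18 19 9 10 14 1 7 3 15 11 6 16 4 17 12 2 13
Walk LF starting at row 1, prepending L[row]:
  step 1: row=1, L[1]='$', prepend. Next row=LF[1]=0
  step 2: row=0, L[0]='2', prepend. Next row=LF[0]=5
  step 3: row=5, L[5]='a', prepend. Next row=LF[5]=9
  step 4: row=9, L[9]='3', prepend. Next row=LF[9]=7
  step 5: row=7, L[7]='b', prepend. Next row=LF[7]=14
  step 6: row=14, L[14]='b', prepend. Next row=LF[14]=16
  step 7: row=16, L[16]='b', prepend. Next row=LF[16]=17
  step 8: row=17, L[17]='a', prepend. Next row=LF[17]=12
  step 9: row=12, L[12]='a', prepend. Next row=LF[12]=11
  step 10: row=11, L[11]='b', prepend. Next row=LF[11]=15
  step 11: row=15, L[15]='1', prepend. Next row=LF[15]=4
  step 12: row=4, L[4]='c', prepend. Next row=LF[4]=19
  step 13: row=19, L[19]='a', prepend. Next row=LF[19]=13
  step 14: row=13, L[13]='2', prepend. Next row=LF[13]=6
  step 15: row=6, L[6]='a', prepend. Next row=LF[6]=10
  step 16: row=10, L[10]='1', prepend. Next row=LF[10]=3
  step 17: row=3, L[3]='c', prepend. Next row=LF[3]=18
  step 18: row=18, L[18]='0', prepend. Next row=LF[18]=2
  step 19: row=2, L[2]='a', prepend. Next row=LF[2]=8
  step 20: row=8, L[8]='0', prepend. Next row=LF[8]=1
Reversed output: 0a0c1a2ac1baabbb3a2$

Answer: 0a0c1a2ac1baabbb3a2$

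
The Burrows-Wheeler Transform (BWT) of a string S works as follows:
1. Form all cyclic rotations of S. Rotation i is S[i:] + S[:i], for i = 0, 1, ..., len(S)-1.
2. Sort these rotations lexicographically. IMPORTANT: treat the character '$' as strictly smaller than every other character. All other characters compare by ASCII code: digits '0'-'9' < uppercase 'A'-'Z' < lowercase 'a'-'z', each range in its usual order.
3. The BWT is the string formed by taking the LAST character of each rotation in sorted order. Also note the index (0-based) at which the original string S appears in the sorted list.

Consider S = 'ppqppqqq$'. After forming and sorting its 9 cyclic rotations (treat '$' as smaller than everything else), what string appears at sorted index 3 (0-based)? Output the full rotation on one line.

All 9 rotations (rotation i = S[i:]+S[:i]):
  rot[0] = ppqppqqq$
  rot[1] = pqppqqq$p
  rot[2] = qppqqq$pp
  rot[3] = ppqqq$ppq
  rot[4] = pqqq$ppqp
  rot[5] = qqq$ppqpp
  rot[6] = qq$ppqppq
  rot[7] = q$ppqppqq
  rot[8] = $ppqppqqq
Sorted (with $ < everything):
  sorted[0] = $ppqppqqq
  sorted[1] = ppqppqqq$
  sorted[2] = ppqqq$ppq
  sorted[3] = pqppqqq$p
  sorted[4] = pqqq$ppqp
  sorted[5] = q$ppqppqq
  sorted[6] = qppqqq$pp
  sorted[7] = qq$ppqppq
  sorted[8] = qqq$ppqpp
sorted[3] = pqppqqq$p

Answer: pqppqqq$p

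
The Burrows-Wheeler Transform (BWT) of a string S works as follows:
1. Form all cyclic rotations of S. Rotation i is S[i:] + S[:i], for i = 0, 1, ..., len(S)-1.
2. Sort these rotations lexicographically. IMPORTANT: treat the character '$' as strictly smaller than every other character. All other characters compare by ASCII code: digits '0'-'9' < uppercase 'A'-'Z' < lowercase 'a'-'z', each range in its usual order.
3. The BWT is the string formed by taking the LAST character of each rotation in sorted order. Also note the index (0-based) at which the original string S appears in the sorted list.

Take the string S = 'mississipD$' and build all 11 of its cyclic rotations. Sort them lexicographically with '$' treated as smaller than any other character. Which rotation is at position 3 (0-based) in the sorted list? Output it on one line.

All 11 rotations (rotation i = S[i:]+S[:i]):
  rot[0] = mississipD$
  rot[1] = ississipD$m
  rot[2] = ssissipD$mi
  rot[3] = sissipD$mis
  rot[4] = issipD$miss
  rot[5] = ssipD$missi
  rot[6] = sipD$missis
  rot[7] = ipD$mississ
  rot[8] = pD$mississi
  rot[9] = D$mississip
  rot[10] = $mississipD
Sorted (with $ < everything):
  sorted[0] = $mississipD
  sorted[1] = D$mississip
  sorted[2] = ipD$mississ
  sorted[3] = issipD$miss
  sorted[4] = ississipD$m
  sorted[5] = mississipD$
  sorted[6] = pD$mississi
  sorted[7] = sipD$missis
  sorted[8] = sissipD$mis
  sorted[9] = ssipD$missi
  sorted[10] = ssissipD$mi
sorted[3] = issipD$miss

Answer: issipD$miss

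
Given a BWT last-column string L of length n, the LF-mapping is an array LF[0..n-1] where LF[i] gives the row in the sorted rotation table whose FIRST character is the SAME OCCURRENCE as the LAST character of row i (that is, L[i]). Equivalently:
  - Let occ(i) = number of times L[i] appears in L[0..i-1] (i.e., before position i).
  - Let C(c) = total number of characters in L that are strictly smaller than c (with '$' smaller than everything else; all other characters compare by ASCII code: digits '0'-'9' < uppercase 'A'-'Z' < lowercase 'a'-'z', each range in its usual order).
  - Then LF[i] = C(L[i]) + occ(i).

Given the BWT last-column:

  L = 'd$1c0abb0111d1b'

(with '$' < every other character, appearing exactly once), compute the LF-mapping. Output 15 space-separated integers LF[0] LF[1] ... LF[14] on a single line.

Char counts: '$':1, '0':2, '1':5, 'a':1, 'b':3, 'c':1, 'd':2
C (first-col start): C('$')=0, C('0')=1, C('1')=3, C('a')=8, C('b')=9, C('c')=12, C('d')=13
L[0]='d': occ=0, LF[0]=C('d')+0=13+0=13
L[1]='$': occ=0, LF[1]=C('$')+0=0+0=0
L[2]='1': occ=0, LF[2]=C('1')+0=3+0=3
L[3]='c': occ=0, LF[3]=C('c')+0=12+0=12
L[4]='0': occ=0, LF[4]=C('0')+0=1+0=1
L[5]='a': occ=0, LF[5]=C('a')+0=8+0=8
L[6]='b': occ=0, LF[6]=C('b')+0=9+0=9
L[7]='b': occ=1, LF[7]=C('b')+1=9+1=10
L[8]='0': occ=1, LF[8]=C('0')+1=1+1=2
L[9]='1': occ=1, LF[9]=C('1')+1=3+1=4
L[10]='1': occ=2, LF[10]=C('1')+2=3+2=5
L[11]='1': occ=3, LF[11]=C('1')+3=3+3=6
L[12]='d': occ=1, LF[12]=C('d')+1=13+1=14
L[13]='1': occ=4, LF[13]=C('1')+4=3+4=7
L[14]='b': occ=2, LF[14]=C('b')+2=9+2=11

Answer: 13 0 3 12 1 8 9 10 2 4 5 6 14 7 11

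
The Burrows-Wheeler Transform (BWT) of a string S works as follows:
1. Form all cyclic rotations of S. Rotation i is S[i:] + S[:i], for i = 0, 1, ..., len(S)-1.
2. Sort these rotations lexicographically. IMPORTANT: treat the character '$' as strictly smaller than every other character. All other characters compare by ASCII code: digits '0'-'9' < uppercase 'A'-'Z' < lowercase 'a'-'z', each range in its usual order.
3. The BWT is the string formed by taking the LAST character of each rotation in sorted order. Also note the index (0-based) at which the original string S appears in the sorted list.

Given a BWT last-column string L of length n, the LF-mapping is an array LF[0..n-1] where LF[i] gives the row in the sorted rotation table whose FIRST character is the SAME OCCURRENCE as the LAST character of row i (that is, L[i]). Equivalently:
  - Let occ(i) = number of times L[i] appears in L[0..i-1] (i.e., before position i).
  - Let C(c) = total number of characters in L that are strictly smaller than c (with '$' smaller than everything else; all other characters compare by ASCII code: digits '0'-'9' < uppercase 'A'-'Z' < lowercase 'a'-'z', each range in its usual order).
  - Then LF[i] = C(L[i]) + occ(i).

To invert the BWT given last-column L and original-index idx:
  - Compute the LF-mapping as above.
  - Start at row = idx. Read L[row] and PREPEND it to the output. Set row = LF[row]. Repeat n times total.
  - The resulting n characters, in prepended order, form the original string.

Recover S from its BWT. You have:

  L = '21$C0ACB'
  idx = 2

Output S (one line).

Answer: 10ABCC2$

Derivation:
LF mapping: 3 2 0 6 1 4 7 5
Walk LF starting at row 2, prepending L[row]:
  step 1: row=2, L[2]='$', prepend. Next row=LF[2]=0
  step 2: row=0, L[0]='2', prepend. Next row=LF[0]=3
  step 3: row=3, L[3]='C', prepend. Next row=LF[3]=6
  step 4: row=6, L[6]='C', prepend. Next row=LF[6]=7
  step 5: row=7, L[7]='B', prepend. Next row=LF[7]=5
  step 6: row=5, L[5]='A', prepend. Next row=LF[5]=4
  step 7: row=4, L[4]='0', prepend. Next row=LF[4]=1
  step 8: row=1, L[1]='1', prepend. Next row=LF[1]=2
Reversed output: 10ABCC2$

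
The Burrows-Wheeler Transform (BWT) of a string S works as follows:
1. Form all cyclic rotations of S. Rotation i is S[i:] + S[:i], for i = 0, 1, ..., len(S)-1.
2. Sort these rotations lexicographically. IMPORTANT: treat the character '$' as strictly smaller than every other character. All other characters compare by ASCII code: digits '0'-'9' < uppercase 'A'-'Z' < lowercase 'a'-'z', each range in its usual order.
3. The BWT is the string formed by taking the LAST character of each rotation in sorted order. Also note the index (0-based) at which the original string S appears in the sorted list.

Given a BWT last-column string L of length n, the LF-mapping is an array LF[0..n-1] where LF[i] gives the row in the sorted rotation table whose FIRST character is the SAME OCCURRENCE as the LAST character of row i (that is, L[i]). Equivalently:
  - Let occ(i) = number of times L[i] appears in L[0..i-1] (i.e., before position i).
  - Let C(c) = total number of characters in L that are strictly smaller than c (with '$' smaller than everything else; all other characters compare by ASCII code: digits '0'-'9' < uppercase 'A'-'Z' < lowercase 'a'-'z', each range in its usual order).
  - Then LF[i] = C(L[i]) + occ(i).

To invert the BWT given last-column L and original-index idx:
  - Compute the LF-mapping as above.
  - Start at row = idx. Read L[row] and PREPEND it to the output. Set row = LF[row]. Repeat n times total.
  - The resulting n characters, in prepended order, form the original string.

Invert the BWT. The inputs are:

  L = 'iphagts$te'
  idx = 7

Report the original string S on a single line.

LF mapping: 5 6 4 1 3 8 7 0 9 2
Walk LF starting at row 7, prepending L[row]:
  step 1: row=7, L[7]='$', prepend. Next row=LF[7]=0
  step 2: row=0, L[0]='i', prepend. Next row=LF[0]=5
  step 3: row=5, L[5]='t', prepend. Next row=LF[5]=8
  step 4: row=8, L[8]='t', prepend. Next row=LF[8]=9
  step 5: row=9, L[9]='e', prepend. Next row=LF[9]=2
  step 6: row=2, L[2]='h', prepend. Next row=LF[2]=4
  step 7: row=4, L[4]='g', prepend. Next row=LF[4]=3
  step 8: row=3, L[3]='a', prepend. Next row=LF[3]=1
  step 9: row=1, L[1]='p', prepend. Next row=LF[1]=6
  step 10: row=6, L[6]='s', prepend. Next row=LF[6]=7
Reversed output: spaghetti$

Answer: spaghetti$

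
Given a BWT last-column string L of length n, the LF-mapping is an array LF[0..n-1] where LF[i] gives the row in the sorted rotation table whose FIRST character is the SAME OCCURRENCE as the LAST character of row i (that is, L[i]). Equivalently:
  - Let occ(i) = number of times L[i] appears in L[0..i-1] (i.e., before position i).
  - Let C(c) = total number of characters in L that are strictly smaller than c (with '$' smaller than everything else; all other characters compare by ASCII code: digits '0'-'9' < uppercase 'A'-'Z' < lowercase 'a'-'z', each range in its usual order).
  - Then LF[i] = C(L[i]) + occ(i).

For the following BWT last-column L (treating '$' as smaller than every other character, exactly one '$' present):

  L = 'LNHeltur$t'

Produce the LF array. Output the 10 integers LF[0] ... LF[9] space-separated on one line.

Answer: 2 3 1 4 5 7 9 6 0 8

Derivation:
Char counts: '$':1, 'H':1, 'L':1, 'N':1, 'e':1, 'l':1, 'r':1, 't':2, 'u':1
C (first-col start): C('$')=0, C('H')=1, C('L')=2, C('N')=3, C('e')=4, C('l')=5, C('r')=6, C('t')=7, C('u')=9
L[0]='L': occ=0, LF[0]=C('L')+0=2+0=2
L[1]='N': occ=0, LF[1]=C('N')+0=3+0=3
L[2]='H': occ=0, LF[2]=C('H')+0=1+0=1
L[3]='e': occ=0, LF[3]=C('e')+0=4+0=4
L[4]='l': occ=0, LF[4]=C('l')+0=5+0=5
L[5]='t': occ=0, LF[5]=C('t')+0=7+0=7
L[6]='u': occ=0, LF[6]=C('u')+0=9+0=9
L[7]='r': occ=0, LF[7]=C('r')+0=6+0=6
L[8]='$': occ=0, LF[8]=C('$')+0=0+0=0
L[9]='t': occ=1, LF[9]=C('t')+1=7+1=8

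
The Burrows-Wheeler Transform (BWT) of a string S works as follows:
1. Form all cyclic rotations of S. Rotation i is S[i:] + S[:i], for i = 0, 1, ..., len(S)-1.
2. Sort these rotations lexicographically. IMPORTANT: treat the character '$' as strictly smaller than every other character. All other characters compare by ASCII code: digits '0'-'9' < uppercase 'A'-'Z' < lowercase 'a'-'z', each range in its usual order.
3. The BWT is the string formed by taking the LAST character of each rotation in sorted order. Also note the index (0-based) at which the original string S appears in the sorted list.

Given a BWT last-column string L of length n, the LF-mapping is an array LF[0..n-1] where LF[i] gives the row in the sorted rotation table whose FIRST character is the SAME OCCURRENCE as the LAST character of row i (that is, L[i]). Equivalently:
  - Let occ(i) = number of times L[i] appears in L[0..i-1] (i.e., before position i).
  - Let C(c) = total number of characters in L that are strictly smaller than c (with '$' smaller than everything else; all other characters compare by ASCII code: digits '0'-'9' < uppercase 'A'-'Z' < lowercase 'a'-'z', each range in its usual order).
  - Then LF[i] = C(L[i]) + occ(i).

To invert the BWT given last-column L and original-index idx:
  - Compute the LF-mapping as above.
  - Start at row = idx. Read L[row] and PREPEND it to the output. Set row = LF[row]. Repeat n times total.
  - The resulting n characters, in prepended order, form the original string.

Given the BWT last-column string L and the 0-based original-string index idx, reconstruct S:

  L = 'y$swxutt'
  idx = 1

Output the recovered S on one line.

Answer: stxuwty$

Derivation:
LF mapping: 7 0 1 5 6 4 2 3
Walk LF starting at row 1, prepending L[row]:
  step 1: row=1, L[1]='$', prepend. Next row=LF[1]=0
  step 2: row=0, L[0]='y', prepend. Next row=LF[0]=7
  step 3: row=7, L[7]='t', prepend. Next row=LF[7]=3
  step 4: row=3, L[3]='w', prepend. Next row=LF[3]=5
  step 5: row=5, L[5]='u', prepend. Next row=LF[5]=4
  step 6: row=4, L[4]='x', prepend. Next row=LF[4]=6
  step 7: row=6, L[6]='t', prepend. Next row=LF[6]=2
  step 8: row=2, L[2]='s', prepend. Next row=LF[2]=1
Reversed output: stxuwty$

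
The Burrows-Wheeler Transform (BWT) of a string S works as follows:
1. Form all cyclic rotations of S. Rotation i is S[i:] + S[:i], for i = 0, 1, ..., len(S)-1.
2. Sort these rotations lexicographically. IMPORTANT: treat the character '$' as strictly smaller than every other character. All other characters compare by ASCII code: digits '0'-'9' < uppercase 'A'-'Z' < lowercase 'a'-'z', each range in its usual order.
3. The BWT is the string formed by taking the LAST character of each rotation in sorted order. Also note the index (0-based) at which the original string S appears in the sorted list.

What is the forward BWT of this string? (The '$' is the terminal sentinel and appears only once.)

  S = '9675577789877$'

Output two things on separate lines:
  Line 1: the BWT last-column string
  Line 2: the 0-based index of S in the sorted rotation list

All 14 rotations (rotation i = S[i:]+S[:i]):
  rot[0] = 9675577789877$
  rot[1] = 675577789877$9
  rot[2] = 75577789877$96
  rot[3] = 5577789877$967
  rot[4] = 577789877$9675
  rot[5] = 77789877$96755
  rot[6] = 7789877$967557
  rot[7] = 789877$9675577
  rot[8] = 89877$96755777
  rot[9] = 9877$967557778
  rot[10] = 877$9675577789
  rot[11] = 77$96755777898
  rot[12] = 7$967557778987
  rot[13] = $9675577789877
Sorted (with $ < everything):
  sorted[0] = $9675577789877  (last char: '7')
  sorted[1] = 5577789877$967  (last char: '7')
  sorted[2] = 577789877$9675  (last char: '5')
  sorted[3] = 675577789877$9  (last char: '9')
  sorted[4] = 7$967557778987  (last char: '7')
  sorted[5] = 75577789877$96  (last char: '6')
  sorted[6] = 77$96755777898  (last char: '8')
  sorted[7] = 77789877$96755  (last char: '5')
  sorted[8] = 7789877$967557  (last char: '7')
  sorted[9] = 789877$9675577  (last char: '7')
  sorted[10] = 877$9675577789  (last char: '9')
  sorted[11] = 89877$96755777  (last char: '7')
  sorted[12] = 9675577789877$  (last char: '$')
  sorted[13] = 9877$967557778  (last char: '8')
Last column: 775976857797$8
Original string S is at sorted index 12

Answer: 775976857797$8
12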